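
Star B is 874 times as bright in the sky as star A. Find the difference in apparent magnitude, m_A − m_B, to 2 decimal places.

m_A − m_B ≈ 7.35

Pogson: Δm = −2.5 log₁₀(ratio) = −2.5 log₁₀(874) = −2.5 × 2.9415 = -7.354
Star B is brighter so has the smaller magnitude: m_A − m_B is positive.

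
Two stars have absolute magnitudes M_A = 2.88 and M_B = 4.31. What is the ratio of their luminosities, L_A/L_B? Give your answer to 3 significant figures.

L_A/L_B ≈ 3.73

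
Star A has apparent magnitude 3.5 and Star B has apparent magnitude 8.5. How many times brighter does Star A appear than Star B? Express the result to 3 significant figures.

100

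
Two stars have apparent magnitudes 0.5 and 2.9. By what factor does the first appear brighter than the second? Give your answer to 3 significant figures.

Δm = 0.5 − (2.9) = -2.4
Flux ratio = 10^(−0.4 Δm) = 10^(−0.4 × -2.4) = 10^0.960 = 9.120

9.12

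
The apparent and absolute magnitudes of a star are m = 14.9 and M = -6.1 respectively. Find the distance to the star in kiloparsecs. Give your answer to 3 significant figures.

d ≈ 158 kpc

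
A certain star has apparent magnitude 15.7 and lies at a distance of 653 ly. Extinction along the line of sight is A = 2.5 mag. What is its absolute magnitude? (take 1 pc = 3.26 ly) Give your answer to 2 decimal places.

d = 653 ly / 3.26 = 200.3 pc
5 log₁₀(d/10 pc) = 5 log₁₀(200.3) − 5 = 6.508
M = m − 5 log₁₀(d/10) − A = 15.7 − 6.508 − 2.5 = 6.692

M ≈ 6.69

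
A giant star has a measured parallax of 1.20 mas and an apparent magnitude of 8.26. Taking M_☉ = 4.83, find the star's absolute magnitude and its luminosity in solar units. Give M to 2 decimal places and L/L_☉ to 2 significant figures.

M ≈ -1.34; L/L_☉ ≈ 290

d = 1/p = 1000/1.20 mas = 833.3 pc
M = m − 5 log₁₀ d + 5 = 8.26 − 5·2.9208 + 5 = -1.344
M − M_☉ = -1.344 − 4.83 = -6.174
L/L_☉ = 10^(−0.4 × -6.174) = 294.9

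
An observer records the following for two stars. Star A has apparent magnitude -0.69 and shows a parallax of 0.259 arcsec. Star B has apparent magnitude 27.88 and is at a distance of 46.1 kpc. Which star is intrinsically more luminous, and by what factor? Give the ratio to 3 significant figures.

Star A is more luminous, by a factor of 1880.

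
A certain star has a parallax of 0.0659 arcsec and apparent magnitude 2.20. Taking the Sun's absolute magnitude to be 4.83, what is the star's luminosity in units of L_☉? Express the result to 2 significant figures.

d = 1/p = 1/0.0659″ = 15.17 pc
M = m − 5 log₁₀ d + 5 = 2.20 − 5·1.1811 + 5 = 1.294
M − M_☉ = 1.294 − 4.83 = -3.536
L/L_☉ = 10^(−0.4 × -3.536) = 25.96

L/L_☉ ≈ 26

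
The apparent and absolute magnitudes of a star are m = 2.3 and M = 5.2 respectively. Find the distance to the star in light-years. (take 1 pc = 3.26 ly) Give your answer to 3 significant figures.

d ≈ 8.57 ly

μ = m − M = -2.900
m − M = 5 log₁₀ d − 5
log₁₀ d = (m − M)/5 + 1 = 0.4200
d = 10^0.4200 = 2.630 pc
= 8.575 ly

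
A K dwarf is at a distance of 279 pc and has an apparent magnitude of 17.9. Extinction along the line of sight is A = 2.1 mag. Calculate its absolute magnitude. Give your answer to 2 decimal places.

5 log₁₀(d/10 pc) = 5 log₁₀(279.0) − 5 = 7.228
M = m − 5 log₁₀(d/10) − A = 17.9 − 7.228 − 2.1 = 8.572

M ≈ 8.57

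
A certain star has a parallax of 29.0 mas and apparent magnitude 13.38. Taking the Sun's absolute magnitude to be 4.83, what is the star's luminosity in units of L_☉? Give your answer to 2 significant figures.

d = 1/p = 1000/29.0 mas = 34.48 pc
M = m − 5 log₁₀ d + 5 = 13.38 − 5·1.5376 + 5 = 10.692
M − M_☉ = 10.692 − 4.83 = 5.862
L/L_☉ = 10^(−0.4 × 5.862) = 4.521×10^-3

L/L_☉ ≈ 4.5×10^-3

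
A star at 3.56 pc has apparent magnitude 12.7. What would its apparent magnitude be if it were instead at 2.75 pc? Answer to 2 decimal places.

m ≈ 12.14

Flux ∝ 1/d², so Δm = 5 log₁₀(d₂/d₁) = 5 log₁₀(2.75/3.56) = -0.561
m₂ = m₁ + Δm = 12.7 + (-0.561) = 12.139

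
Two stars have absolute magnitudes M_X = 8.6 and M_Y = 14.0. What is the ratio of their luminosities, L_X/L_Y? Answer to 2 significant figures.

L_X/L_Y ≈ 140

ΔM = M_X − M_Y = -5.4
L_X/L_Y = 10^(−0.4 ΔM) = 10^2.160 = 144.5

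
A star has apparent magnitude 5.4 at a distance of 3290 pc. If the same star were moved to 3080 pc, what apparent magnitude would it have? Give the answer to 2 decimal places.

Flux ∝ 1/d², so Δm = 5 log₁₀(d₂/d₁) = 5 log₁₀(3080/3290) = -0.143
m₂ = m₁ + Δm = 5.4 + (-0.143) = 5.257

m ≈ 5.26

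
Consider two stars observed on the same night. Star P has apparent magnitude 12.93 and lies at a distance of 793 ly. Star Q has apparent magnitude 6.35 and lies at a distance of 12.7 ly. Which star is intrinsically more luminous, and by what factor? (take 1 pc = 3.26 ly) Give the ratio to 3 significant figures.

Star P is more luminous, by a factor of 9.10.

Star P: d = 793 ly / 3.26 = 243.3 pc
Star P: M = m − 5 log₁₀ d + 5 = 12.93 − 5·2.3861 + 5 = 6.000
Star Q: d = 12.7 ly / 3.26 = 3.896 pc
Star Q: M = m − 5 log₁₀ d + 5 = 6.35 − 5·0.5906 + 5 = 8.397
ΔM = M_P − M_Q = 6.000 − (8.397) = -2.397; smaller M is more luminous → Star P.
L ratio = 10^(0.4 |ΔM|) = 10^0.959 = 9.098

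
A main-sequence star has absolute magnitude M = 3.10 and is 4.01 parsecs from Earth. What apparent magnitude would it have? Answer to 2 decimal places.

m ≈ 1.12

m = M + 5 log₁₀ d − 5 = 3.10 + 5·0.6031 − 5 = 1.116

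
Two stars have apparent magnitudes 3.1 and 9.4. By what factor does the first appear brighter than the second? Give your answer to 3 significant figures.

331

Magnitude difference = -6.3
Flux ratio = 10^(−0.4 Δm) = 10^(−0.4 × -6.3) = 10^2.520 = 331.1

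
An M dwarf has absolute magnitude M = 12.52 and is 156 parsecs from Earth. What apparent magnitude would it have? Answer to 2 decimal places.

m ≈ 18.49

m = M + 5 log₁₀ d − 5 = 12.52 + 5·2.1931 − 5 = 18.486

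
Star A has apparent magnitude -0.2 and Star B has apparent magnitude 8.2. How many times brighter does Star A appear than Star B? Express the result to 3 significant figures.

Δm = -0.2 − (8.2) = -8.4
Flux ratio = 10^(−0.4 Δm) = 10^(−0.4 × -8.4) = 10^3.360 = 2291

2290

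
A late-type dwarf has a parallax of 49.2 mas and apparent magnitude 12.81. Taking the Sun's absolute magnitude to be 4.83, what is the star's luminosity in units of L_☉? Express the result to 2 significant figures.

d = 1/p = 1000/49.2 mas = 20.33 pc
M = m − 5 log₁₀ d + 5 = 12.81 − 5·1.3080 + 5 = 11.270
M − M_☉ = 11.270 − 4.83 = 6.440
L/L_☉ = 10^(−0.4 × 6.440) = 2.655×10^-3

L/L_☉ ≈ 2.7×10^-3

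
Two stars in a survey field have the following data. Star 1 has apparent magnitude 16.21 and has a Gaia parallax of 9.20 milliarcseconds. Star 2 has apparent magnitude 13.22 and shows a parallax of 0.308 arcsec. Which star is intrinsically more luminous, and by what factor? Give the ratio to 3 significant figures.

Star 1 is more luminous, by a factor of 71.4.

Star 1: p = 9.20 mas = 9.20×10^-3″ → d = 1/p = 108.7 pc
Star 1: M = m − 5 log₁₀ d + 5 = 16.21 − 5·2.0362 + 5 = 11.029
Star 2: d = 1/p = 1/0.308″ = 3.247 pc
Star 2: M = m − 5 log₁₀ d + 5 = 13.22 − 5·0.5114 + 5 = 15.663
ΔM = M_1 − M_2 = 11.029 − (15.663) = -4.634; smaller M is more luminous → Star 1.
L ratio = 10^(0.4 |ΔM|) = 10^1.854 = 71.37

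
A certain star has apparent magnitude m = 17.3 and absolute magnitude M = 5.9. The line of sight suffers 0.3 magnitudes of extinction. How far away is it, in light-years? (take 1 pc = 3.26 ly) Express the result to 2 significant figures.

m − M = 5 log₁₀(d/10 pc) + A  ⇒  17.3 − (5.9) − 0.3 = 5 log₁₀(d/10)
11.100 = 5 log₁₀(d/10)
log₁₀ d = (m − M − A)/5 + 1 = 3.2200
d = 10^3.2200 = 1660 pc
= 5410 ly

d ≈ 5400 ly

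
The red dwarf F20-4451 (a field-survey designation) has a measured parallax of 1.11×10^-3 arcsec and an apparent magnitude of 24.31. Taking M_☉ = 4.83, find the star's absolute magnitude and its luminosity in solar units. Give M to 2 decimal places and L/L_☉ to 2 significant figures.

M ≈ 14.54; L/L_☉ ≈ 1.3×10^-4

d = 1/p = 1/1.11×10^-3″ = 900.9 pc
M = m − 5 log₁₀ d + 5 = 24.31 − 5·2.9547 + 5 = 14.537
M − M_☉ = 14.537 − 4.83 = 9.707
L/L_☉ = 10^(−0.4 × 9.707) = 1.310×10^-4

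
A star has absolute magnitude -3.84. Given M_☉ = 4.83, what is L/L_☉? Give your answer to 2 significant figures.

M − M_☉ = -3.84 − 4.83 = -8.670
L/L_☉ = 10^(−0.4 (M − M_☉)) = 10^3.468 = 2938

L/L_☉ ≈ 2900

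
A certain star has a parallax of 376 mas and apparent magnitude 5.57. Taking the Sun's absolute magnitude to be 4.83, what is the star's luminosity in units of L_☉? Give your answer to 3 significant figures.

d = 1/p = 1000/376 mas = 2.660 pc
M = m − 5 log₁₀ d + 5 = 5.57 − 5·0.4248 + 5 = 8.446
M − M_☉ = 8.446 − 4.83 = 3.616
L/L_☉ = 10^(−0.4 × 3.616) = 0.03578

L/L_☉ ≈ 0.0358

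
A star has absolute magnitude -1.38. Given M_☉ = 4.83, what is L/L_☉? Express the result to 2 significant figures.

L/L_☉ ≈ 300

M − M_☉ = -1.38 − 4.83 = -6.210
L/L_☉ = 10^(−0.4 (M − M_☉)) = 10^2.484 = 304.8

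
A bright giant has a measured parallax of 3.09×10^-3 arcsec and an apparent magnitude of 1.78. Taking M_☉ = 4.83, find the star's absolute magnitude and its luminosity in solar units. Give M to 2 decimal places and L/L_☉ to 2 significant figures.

M ≈ -5.77; L/L_☉ ≈ 17000

d = 1/p = 1/3.09×10^-3″ = 323.6 pc
M = m − 5 log₁₀ d + 5 = 1.78 − 5·2.5100 + 5 = -5.770
M − M_☉ = -5.770 − 4.83 = -10.600
L/L_☉ = 10^(−0.4 × -10.600) = 17380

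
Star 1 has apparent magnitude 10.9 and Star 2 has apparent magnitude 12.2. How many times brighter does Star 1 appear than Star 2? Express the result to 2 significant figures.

3.3

Δm = 10.9 − (12.2) = -1.3
Flux ratio = 10^(−0.4 Δm) = 10^(−0.4 × -1.3) = 10^0.520 = 3.311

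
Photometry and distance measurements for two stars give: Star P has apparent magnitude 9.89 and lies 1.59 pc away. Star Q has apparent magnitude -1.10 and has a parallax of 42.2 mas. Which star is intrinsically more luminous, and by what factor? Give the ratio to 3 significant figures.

Star P: M = m − 5 log₁₀ d + 5 = 9.89 − 5·0.2014 + 5 = 13.883
Star Q: p = 42.2 mas = 0.0422″ → d = 1/p = 23.70 pc
Star Q: M = m − 5 log₁₀ d + 5 = -1.10 − 5·1.3747 + 5 = -2.973
ΔM = M_P − M_Q = 13.883 − (-2.973) = 16.856; smaller M is more luminous → Star Q.
L ratio = 10^(0.4 |ΔM|) = 10^6.743 = 5.528×10^6

Star Q is more luminous, by a factor of 5.53×10^6.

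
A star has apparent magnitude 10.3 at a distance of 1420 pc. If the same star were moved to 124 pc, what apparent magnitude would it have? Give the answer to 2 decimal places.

m ≈ 5.01

Flux ∝ 1/d², so Δm = 5 log₁₀(d₂/d₁) = 5 log₁₀(124/1420) = -5.294
m₂ = m₁ + Δm = 10.3 + (-5.294) = 5.006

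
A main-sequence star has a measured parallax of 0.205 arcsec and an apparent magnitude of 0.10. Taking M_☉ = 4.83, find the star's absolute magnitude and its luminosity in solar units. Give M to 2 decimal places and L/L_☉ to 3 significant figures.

M ≈ 1.66; L/L_☉ ≈ 18.6

d = 1/p = 1/0.205″ = 4.878 pc
M = m − 5 log₁₀ d + 5 = 0.10 − 5·0.6882 + 5 = 1.659
M − M_☉ = 1.659 − 4.83 = -3.171
L/L_☉ = 10^(−0.4 × -3.171) = 18.56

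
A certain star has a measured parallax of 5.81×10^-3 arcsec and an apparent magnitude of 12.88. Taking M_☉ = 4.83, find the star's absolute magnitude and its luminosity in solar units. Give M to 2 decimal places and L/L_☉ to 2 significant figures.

M ≈ 6.70; L/L_☉ ≈ 0.18

d = 1/p = 1/5.81×10^-3″ = 172.1 pc
M = m − 5 log₁₀ d + 5 = 12.88 − 5·2.2358 + 5 = 6.701
M − M_☉ = 6.701 − 4.83 = 1.871
L/L_☉ = 10^(−0.4 × 1.871) = 0.1785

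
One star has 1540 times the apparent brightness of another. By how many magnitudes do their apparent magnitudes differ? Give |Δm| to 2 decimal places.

Pogson: Δm = −2.5 log₁₀(ratio) = −2.5 log₁₀(1540) = −2.5 × 3.1875 = -7.969

|Δm| ≈ 7.97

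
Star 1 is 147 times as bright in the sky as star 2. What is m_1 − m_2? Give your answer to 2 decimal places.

Pogson: Δm = −2.5 log₁₀(ratio) = −2.5 log₁₀(147) = −2.5 × 2.1673 = -5.418
Star 1 is brighter, so it has the smaller magnitude: the difference is negative.

m_1 − m_2 ≈ -5.42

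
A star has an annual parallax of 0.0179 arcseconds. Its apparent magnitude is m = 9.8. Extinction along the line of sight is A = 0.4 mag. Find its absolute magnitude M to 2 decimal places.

d = 1/p = 1/0.0179″ = 55.87 pc
5 log₁₀(d/10 pc) = 5 log₁₀(55.87) − 5 = 3.736
M = m − 5 log₁₀(d/10) − A = 9.8 − 3.736 − 0.4 = 5.664

M ≈ 5.66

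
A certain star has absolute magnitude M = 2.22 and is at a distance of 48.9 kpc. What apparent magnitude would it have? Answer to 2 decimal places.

d = 48.9 kpc = 48900 pc
m = M + 5 log₁₀ d − 5 = 2.22 + 5·4.6893 − 5 = 20.667

m ≈ 20.67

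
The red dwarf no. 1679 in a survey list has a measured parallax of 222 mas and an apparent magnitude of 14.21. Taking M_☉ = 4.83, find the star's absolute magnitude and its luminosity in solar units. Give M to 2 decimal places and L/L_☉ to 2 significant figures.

d = 1/p = 1000/222 mas = 4.505 pc
M = m − 5 log₁₀ d + 5 = 14.21 − 5·0.6536 + 5 = 15.942
M − M_☉ = 15.942 − 4.83 = 11.112
L/L_☉ = 10^(−0.4 × 11.112) = 3.592×10^-5

M ≈ 15.94; L/L_☉ ≈ 3.6×10^-5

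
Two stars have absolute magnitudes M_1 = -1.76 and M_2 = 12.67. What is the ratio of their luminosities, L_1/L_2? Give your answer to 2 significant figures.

ΔM = M_1 − M_2 = -14.43
L_1/L_2 = 10^(−0.4 ΔM) = 10^5.772 = 591600

L_1/L_2 ≈ 590000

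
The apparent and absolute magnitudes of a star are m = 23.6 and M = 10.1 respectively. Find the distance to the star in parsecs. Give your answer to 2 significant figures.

Distance modulus: m − M = 23.6 − (10.1) = 13.500
m − M = 5 log₁₀ d − 5
log₁₀ d = (m − M)/5 + 1 = 3.7000
d = 10^3.7000 = 5012 pc

d ≈ 5000 pc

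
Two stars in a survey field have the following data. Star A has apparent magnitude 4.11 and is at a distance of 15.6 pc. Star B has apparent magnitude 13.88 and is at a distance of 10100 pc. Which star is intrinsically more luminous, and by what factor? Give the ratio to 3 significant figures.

Star B is more luminous, by a factor of 51.8.

Star A: M = m − 5 log₁₀ d + 5 = 4.11 − 5·1.1931 + 5 = 3.144
Star B: M = m − 5 log₁₀ d + 5 = 13.88 − 5·4.0043 + 5 = -1.142
ΔM = M_A − M_B = 3.144 − (-1.142) = 4.286; smaller M is more luminous → Star B.
L ratio = 10^(0.4 |ΔM|) = 10^1.714 = 51.81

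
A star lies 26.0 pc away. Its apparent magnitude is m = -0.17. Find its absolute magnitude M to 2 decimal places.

M ≈ -2.24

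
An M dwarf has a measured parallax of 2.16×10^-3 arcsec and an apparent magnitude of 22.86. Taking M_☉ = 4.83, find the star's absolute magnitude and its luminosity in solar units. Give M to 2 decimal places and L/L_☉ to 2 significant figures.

d = 1/p = 1/2.16×10^-3″ = 463.0 pc
M = m − 5 log₁₀ d + 5 = 22.86 − 5·2.6655 + 5 = 14.532
M − M_☉ = 14.532 − 4.83 = 9.702
L/L_☉ = 10^(−0.4 × 9.702) = 1.316×10^-4

M ≈ 14.53; L/L_☉ ≈ 1.3×10^-4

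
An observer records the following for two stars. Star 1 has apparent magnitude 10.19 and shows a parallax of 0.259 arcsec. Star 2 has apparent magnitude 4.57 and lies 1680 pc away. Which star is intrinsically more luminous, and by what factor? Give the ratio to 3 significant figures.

Star 1: d = 1/p = 1/0.259″ = 3.861 pc
Star 1: M = m − 5 log₁₀ d + 5 = 10.19 − 5·0.5867 + 5 = 12.256
Star 2: M = m − 5 log₁₀ d + 5 = 4.57 − 5·3.2253 + 5 = -6.557
ΔM = M_1 − M_2 = 12.256 − (-6.557) = 18.813; smaller M is more luminous → Star 2.
L ratio = 10^(0.4 |ΔM|) = 10^7.525 = 3.351×10^7

Star 2 is more luminous, by a factor of 3.35×10^7.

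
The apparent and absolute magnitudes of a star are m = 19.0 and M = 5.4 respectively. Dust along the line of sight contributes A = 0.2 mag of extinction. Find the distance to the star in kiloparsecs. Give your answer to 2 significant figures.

d ≈ 4.8 kpc

m − M = 5 log₁₀(d/10 pc) + A  ⇒  19.0 − (5.4) − 0.2 = 5 log₁₀(d/10)
13.400 = 5 log₁₀(d/10)
log₁₀ d = (m − M − A)/5 + 1 = 3.6800
d = 10^3.6800 = 4786 pc
= 4.786 kpc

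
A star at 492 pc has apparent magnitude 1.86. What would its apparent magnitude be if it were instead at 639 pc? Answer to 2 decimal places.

Flux ∝ 1/d², so Δm = 5 log₁₀(d₂/d₁) = 5 log₁₀(639/492) = 0.568
m₂ = m₁ + Δm = 1.86 + (0.568) = 2.428

m ≈ 2.43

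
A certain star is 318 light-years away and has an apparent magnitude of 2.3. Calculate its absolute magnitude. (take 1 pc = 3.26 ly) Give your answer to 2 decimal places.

M ≈ -2.65

d = 318 ly / 3.26 = 97.55 pc
5 log₁₀(d/10 pc) = 5 log₁₀(97.55) − 5 = 4.946
M = m − 5 log₁₀(d/10) = 2.3 − 4.946 = -2.646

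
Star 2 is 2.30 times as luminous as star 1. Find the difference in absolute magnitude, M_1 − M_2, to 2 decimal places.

Pogson: ΔM = −2.5 log₁₀(ratio) = −2.5 log₁₀(2.30) = −2.5 × 0.3617 = -0.904
Star 2 is brighter so has the smaller magnitude: M_1 − M_2 is positive.

M_1 − M_2 ≈ 0.90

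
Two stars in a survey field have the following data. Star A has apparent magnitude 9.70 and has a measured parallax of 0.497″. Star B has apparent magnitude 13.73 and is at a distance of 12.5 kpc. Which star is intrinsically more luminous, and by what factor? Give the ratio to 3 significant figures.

Star B is more luminous, by a factor of 943000.

Star A: d = 1/p = 1/0.497″ = 2.012 pc
Star A: M = m − 5 log₁₀ d + 5 = 9.70 − 5·0.3036 + 5 = 13.182
Star B: d = 12.5 kpc = 12500 pc
Star B: M = m − 5 log₁₀ d + 5 = 13.73 − 5·4.0969 + 5 = -1.755
ΔM = M_A − M_B = 13.182 − (-1.755) = 14.936; smaller M is more luminous → Star B.
L ratio = 10^(0.4 |ΔM|) = 10^5.975 = 943000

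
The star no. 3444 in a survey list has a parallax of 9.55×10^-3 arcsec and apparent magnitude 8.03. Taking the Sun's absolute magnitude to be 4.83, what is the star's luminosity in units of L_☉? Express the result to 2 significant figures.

d = 1/p = 1/9.55×10^-3″ = 104.7 pc
M = m − 5 log₁₀ d + 5 = 8.03 − 5·2.0200 + 5 = 2.930
M − M_☉ = 2.930 − 4.83 = -1.900
L/L_☉ = 10^(−0.4 × -1.900) = 5.754

L/L_☉ ≈ 5.8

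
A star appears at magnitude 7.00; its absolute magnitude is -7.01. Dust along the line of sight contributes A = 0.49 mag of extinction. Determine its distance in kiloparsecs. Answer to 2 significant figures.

d ≈ 5.1 kpc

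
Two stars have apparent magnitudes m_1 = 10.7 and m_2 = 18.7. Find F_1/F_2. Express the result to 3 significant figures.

F_1/F_2 ≈ 1580

Δm = 10.7 − (18.7) = -8.0
Flux ratio = 10^(−0.4 Δm) = 10^(−0.4 × -8.0) = 10^3.200 = 1585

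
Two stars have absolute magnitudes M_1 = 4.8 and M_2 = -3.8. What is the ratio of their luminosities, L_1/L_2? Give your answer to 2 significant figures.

L_1/L_2 ≈ 3.6×10^-4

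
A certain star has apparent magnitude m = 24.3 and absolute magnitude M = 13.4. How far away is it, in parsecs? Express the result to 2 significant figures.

μ = m − M = 10.900
m − M = 5 log₁₀ d − 5
log₁₀ d = (m − M)/5 + 1 = 3.1800
d = 10^3.1800 = 1514 pc

d ≈ 1500 pc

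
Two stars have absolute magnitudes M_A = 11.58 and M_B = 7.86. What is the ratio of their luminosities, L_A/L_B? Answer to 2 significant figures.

L_A/L_B ≈ 0.033

ΔM = M_A − M_B = 3.72
L_A/L_B = 10^(−0.4 ΔM) = 10^-1.488 = 0.03251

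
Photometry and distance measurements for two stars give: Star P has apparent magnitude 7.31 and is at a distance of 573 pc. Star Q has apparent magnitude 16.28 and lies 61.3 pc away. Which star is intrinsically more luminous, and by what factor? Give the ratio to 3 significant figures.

Star P: M = m − 5 log₁₀ d + 5 = 7.31 − 5·2.7582 + 5 = -1.481
Star Q: M = m − 5 log₁₀ d + 5 = 16.28 − 5·1.7875 + 5 = 12.343
ΔM = M_P − M_Q = -1.481 − (12.343) = -13.823; smaller M is more luminous → Star P.
L ratio = 10^(0.4 |ΔM|) = 10^5.529 = 338400

Star P is more luminous, by a factor of 338000.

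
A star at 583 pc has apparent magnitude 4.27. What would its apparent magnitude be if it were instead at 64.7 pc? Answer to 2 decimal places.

m ≈ -0.50

Flux ∝ 1/d², so Δm = 5 log₁₀(d₂/d₁) = 5 log₁₀(64.7/583) = -4.774
m₂ = m₁ + Δm = 4.27 + (-4.774) = -0.504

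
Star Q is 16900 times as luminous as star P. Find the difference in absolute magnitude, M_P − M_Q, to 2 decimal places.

M_P − M_Q ≈ 10.57

Pogson: ΔM = −2.5 log₁₀(ratio) = −2.5 log₁₀(16900) = −2.5 × 4.2279 = -10.570
Star Q is brighter so has the smaller magnitude: M_P − M_Q is positive.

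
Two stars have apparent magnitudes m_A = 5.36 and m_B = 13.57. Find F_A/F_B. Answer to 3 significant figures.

F_A/F_B ≈ 1920

Δm = 5.36 − (13.57) = -8.21
Flux ratio = 10^(−0.4 Δm) = 10^(−0.4 × -8.21) = 10^3.284 = 1923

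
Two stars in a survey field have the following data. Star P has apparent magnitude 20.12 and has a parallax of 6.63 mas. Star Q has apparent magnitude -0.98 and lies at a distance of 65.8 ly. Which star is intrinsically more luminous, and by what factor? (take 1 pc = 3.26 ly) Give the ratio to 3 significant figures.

Star P: p = 6.63 mas = 6.63×10^-3″ → d = 1/p = 150.8 pc
Star P: M = m − 5 log₁₀ d + 5 = 20.12 − 5·2.1785 + 5 = 14.228
Star Q: d = 65.8 ly / 3.26 = 20.18 pc
Star Q: M = m − 5 log₁₀ d + 5 = -0.98 − 5·1.3050 + 5 = -2.505
ΔM = M_P − M_Q = 14.228 − (-2.505) = 16.733; smaller M is more luminous → Star Q.
L ratio = 10^(0.4 |ΔM|) = 10^6.693 = 4.932×10^6

Star Q is more luminous, by a factor of 4.93×10^6.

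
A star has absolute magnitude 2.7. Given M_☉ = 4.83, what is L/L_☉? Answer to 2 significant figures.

L/L_☉ ≈ 7.1

M − M_☉ = 2.7 − 4.83 = -2.130
L/L_☉ = 10^(−0.4 (M − M_☉)) = 10^0.852 = 7.112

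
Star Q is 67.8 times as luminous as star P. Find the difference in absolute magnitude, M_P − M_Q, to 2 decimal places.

M_P − M_Q ≈ 4.58

Pogson: ΔM = −2.5 log₁₀(ratio) = −2.5 log₁₀(67.8) = −2.5 × 1.8312 = -4.578
Star Q is brighter so has the smaller magnitude: M_P − M_Q is positive.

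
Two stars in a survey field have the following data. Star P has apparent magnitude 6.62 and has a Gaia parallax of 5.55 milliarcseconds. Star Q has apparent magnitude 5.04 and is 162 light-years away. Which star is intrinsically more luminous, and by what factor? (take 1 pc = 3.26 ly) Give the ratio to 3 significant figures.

Star P: p = 5.55 mas = 5.55×10^-3″ → d = 1/p = 180.2 pc
Star P: M = m − 5 log₁₀ d + 5 = 6.62 − 5·2.2557 + 5 = 0.341
Star Q: d = 162 ly / 3.26 = 49.69 pc
Star Q: M = m − 5 log₁₀ d + 5 = 5.04 − 5·1.6963 + 5 = 1.559
ΔM = M_P − M_Q = 0.341 − (1.559) = -1.217; smaller M is more luminous → Star P.
L ratio = 10^(0.4 |ΔM|) = 10^0.487 = 3.068

Star P is more luminous, by a factor of 3.07.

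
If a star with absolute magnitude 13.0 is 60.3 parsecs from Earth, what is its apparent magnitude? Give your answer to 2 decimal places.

m = M + 5 log₁₀ d − 5 = 13.0 + 5·1.7803 − 5 = 16.902

m ≈ 16.90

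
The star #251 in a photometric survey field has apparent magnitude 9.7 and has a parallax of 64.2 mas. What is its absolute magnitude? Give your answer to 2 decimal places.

M ≈ 8.74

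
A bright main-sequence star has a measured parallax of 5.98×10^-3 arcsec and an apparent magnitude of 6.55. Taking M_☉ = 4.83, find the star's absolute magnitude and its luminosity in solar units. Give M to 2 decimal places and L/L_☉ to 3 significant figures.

d = 1/p = 1/5.98×10^-3″ = 167.2 pc
M = m − 5 log₁₀ d + 5 = 6.55 − 5·2.2233 + 5 = 0.434
M − M_☉ = 0.434 − 4.83 = -4.396
L/L_☉ = 10^(−0.4 × -4.396) = 57.36

M ≈ 0.43; L/L_☉ ≈ 57.4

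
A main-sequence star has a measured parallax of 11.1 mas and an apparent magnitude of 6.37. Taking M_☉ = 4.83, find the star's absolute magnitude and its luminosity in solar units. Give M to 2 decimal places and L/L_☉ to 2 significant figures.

M ≈ 1.60; L/L_☉ ≈ 20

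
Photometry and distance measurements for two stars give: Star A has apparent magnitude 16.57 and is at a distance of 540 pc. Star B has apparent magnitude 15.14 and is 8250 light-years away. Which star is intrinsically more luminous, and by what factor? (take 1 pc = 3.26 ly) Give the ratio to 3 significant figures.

Star A: M = m − 5 log₁₀ d + 5 = 16.57 − 5·2.7324 + 5 = 7.908
Star B: d = 8250 ly / 3.26 = 2531 pc
Star B: M = m − 5 log₁₀ d + 5 = 15.14 − 5·3.4032 + 5 = 3.124
ΔM = M_A − M_B = 7.908 − (3.124) = 4.784; smaller M is more luminous → Star B.
L ratio = 10^(0.4 |ΔM|) = 10^1.914 = 81.98

Star B is more luminous, by a factor of 82.0.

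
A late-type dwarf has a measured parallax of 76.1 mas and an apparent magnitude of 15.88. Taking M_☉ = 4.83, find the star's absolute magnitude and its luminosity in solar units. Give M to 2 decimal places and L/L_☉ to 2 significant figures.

M ≈ 15.29; L/L_☉ ≈ 6.6×10^-5

d = 1/p = 1000/76.1 mas = 13.14 pc
M = m − 5 log₁₀ d + 5 = 15.88 − 5·1.1186 + 5 = 15.287
M − M_☉ = 15.287 − 4.83 = 10.457
L/L_☉ = 10^(−0.4 × 10.457) = 6.565×10^-5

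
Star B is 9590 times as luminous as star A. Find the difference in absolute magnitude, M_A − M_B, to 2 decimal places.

Pogson: ΔM = −2.5 log₁₀(ratio) = −2.5 log₁₀(9590) = −2.5 × 3.9818 = -9.955
Star B is brighter so has the smaller magnitude: M_A − M_B is positive.

M_A − M_B ≈ 9.95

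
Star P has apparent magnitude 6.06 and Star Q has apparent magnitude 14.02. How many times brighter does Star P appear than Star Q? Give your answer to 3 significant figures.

1530

Magnitude difference = -7.96
Flux ratio = 10^(−0.4 Δm) = 10^(−0.4 × -7.96) = 10^3.184 = 1528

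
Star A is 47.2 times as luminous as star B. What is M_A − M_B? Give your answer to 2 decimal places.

M_A − M_B ≈ -4.18

Pogson: ΔM = −2.5 log₁₀(ratio) = −2.5 log₁₀(47.2) = −2.5 × 1.6739 = -4.185
Star A is brighter, so it has the smaller magnitude: the difference is negative.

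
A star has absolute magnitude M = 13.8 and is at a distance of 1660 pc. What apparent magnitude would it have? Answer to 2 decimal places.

m ≈ 24.90

m = M + 5 log₁₀ d − 5 = 13.8 + 5·3.2201 − 5 = 24.901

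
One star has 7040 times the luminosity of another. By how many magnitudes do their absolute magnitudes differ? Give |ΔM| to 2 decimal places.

|ΔM| ≈ 9.62

Pogson: ΔM = −2.5 log₁₀(ratio) = −2.5 log₁₀(7040) = −2.5 × 3.8476 = -9.619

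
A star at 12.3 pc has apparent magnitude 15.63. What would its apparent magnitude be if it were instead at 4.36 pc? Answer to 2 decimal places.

Flux ∝ 1/d², so Δm = 5 log₁₀(d₂/d₁) = 5 log₁₀(4.36/12.3) = -2.252
m₂ = m₁ + Δm = 15.63 + (-2.252) = 13.378

m ≈ 13.38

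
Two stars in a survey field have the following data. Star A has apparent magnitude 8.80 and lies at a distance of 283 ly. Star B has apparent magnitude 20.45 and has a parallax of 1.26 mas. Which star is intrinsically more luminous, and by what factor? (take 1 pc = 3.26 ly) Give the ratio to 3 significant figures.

Star A: d = 283 ly / 3.26 = 86.81 pc
Star A: M = m − 5 log₁₀ d + 5 = 8.80 − 5·1.9386 + 5 = 4.107
Star B: p = 1.26 mas = 1.26×10^-3″ → d = 1/p = 793.7 pc
Star B: M = m − 5 log₁₀ d + 5 = 20.45 − 5·2.8996 + 5 = 10.952
ΔM = M_A − M_B = 4.107 − (10.952) = -6.845; smaller M is more luminous → Star A.
L ratio = 10^(0.4 |ΔM|) = 10^2.738 = 546.9

Star A is more luminous, by a factor of 547.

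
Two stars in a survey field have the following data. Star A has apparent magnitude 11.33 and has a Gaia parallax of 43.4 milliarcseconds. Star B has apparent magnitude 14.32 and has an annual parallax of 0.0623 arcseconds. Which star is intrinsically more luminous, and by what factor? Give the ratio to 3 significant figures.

Star A: p = 43.4 mas = 0.0434″ → d = 1/p = 23.04 pc
Star A: M = m − 5 log₁₀ d + 5 = 11.33 − 5·1.3625 + 5 = 9.517
Star B: d = 1/p = 1/0.0623″ = 16.05 pc
Star B: M = m − 5 log₁₀ d + 5 = 14.32 − 5·1.2055 + 5 = 13.292
ΔM = M_A − M_B = 9.517 − (13.292) = -3.775; smaller M is more luminous → Star A.
L ratio = 10^(0.4 |ΔM|) = 10^1.510 = 32.36

Star A is more luminous, by a factor of 32.4.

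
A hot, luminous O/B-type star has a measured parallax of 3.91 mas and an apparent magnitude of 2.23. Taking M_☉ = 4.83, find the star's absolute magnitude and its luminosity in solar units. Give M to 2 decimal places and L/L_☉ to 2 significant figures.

d = 1/p = 1000/3.91 mas = 255.8 pc
M = m − 5 log₁₀ d + 5 = 2.23 − 5·2.4078 + 5 = -4.809
M − M_☉ = -4.809 − 4.83 = -9.639
L/L_☉ = 10^(−0.4 × -9.639) = 7172

M ≈ -4.81; L/L_☉ ≈ 7200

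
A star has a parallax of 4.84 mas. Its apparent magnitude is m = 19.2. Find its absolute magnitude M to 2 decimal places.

p = 4.84 mas = 4.84×10^-3″ → d = 1/p = 206.6 pc
5 log₁₀(d/10 pc) = 5 log₁₀(206.6) − 5 = 6.576
M = m − 5 log₁₀(d/10) = 19.2 − 6.576 = 12.624

M ≈ 12.62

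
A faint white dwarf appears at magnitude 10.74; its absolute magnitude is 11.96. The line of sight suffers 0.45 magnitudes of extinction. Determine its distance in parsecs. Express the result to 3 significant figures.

d ≈ 4.63 pc

m − M = 5 log₁₀(d/10 pc) + A  ⇒  10.74 − (11.96) − 0.45 = 5 log₁₀(d/10)
-1.670 = 5 log₁₀(d/10)
log₁₀ d = (m − M − A)/5 + 1 = 0.6660
d = 10^0.6660 = 4.634 pc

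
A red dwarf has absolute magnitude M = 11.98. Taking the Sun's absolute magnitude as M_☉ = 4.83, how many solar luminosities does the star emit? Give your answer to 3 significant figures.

L/L_☉ ≈ 1.38×10^-3

M − M_☉ = 11.98 − 4.83 = 7.150
L/L_☉ = 10^(−0.4 (M − M_☉)) = 10^-2.860 = 1.380×10^-3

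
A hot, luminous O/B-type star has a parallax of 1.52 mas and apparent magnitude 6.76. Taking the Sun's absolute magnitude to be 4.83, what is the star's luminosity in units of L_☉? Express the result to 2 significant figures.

L/L_☉ ≈ 730

d = 1/p = 1000/1.52 mas = 657.9 pc
M = m − 5 log₁₀ d + 5 = 6.76 − 5·2.8182 + 5 = -2.331
M − M_☉ = -2.331 − 4.83 = -7.161
L/L_☉ = 10^(−0.4 × -7.161) = 731.7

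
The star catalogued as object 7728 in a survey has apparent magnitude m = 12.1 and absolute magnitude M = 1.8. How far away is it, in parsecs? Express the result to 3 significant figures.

d ≈ 1150 pc

Distance modulus: m − M = 12.1 − (1.8) = 10.300
m − M = 5 log₁₀ d − 5
log₁₀ d = (m − M)/5 + 1 = 3.0600
d = 10^3.0600 = 1148 pc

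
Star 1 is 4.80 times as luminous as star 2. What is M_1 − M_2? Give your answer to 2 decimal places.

M_1 − M_2 ≈ -1.70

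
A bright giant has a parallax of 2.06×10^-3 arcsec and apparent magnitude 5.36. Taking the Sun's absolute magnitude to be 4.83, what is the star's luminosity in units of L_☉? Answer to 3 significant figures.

L/L_☉ ≈ 1450

d = 1/p = 1/2.06×10^-3″ = 485.4 pc
M = m − 5 log₁₀ d + 5 = 5.36 − 5·2.6861 + 5 = -3.071
M − M_☉ = -3.071 − 4.83 = -7.901
L/L_☉ = 10^(−0.4 × -7.901) = 1446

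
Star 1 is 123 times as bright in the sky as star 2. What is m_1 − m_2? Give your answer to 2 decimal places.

m_1 − m_2 ≈ -5.22

Pogson: Δm = −2.5 log₁₀(ratio) = −2.5 log₁₀(123) = −2.5 × 2.0899 = -5.225
Star 1 is brighter, so it has the smaller magnitude: the difference is negative.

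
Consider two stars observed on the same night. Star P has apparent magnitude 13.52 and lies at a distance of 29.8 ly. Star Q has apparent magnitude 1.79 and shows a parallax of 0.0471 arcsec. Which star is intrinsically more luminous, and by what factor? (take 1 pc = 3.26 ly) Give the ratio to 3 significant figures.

Star Q is more luminous, by a factor of 265000.

Star P: d = 29.8 ly / 3.26 = 9.141 pc
Star P: M = m − 5 log₁₀ d + 5 = 13.52 − 5·0.9610 + 5 = 13.715
Star Q: d = 1/p = 1/0.0471″ = 21.23 pc
Star Q: M = m − 5 log₁₀ d + 5 = 1.79 − 5·1.3270 + 5 = 0.155
ΔM = M_P − M_Q = 13.715 − (0.155) = 13.560; smaller M is more luminous → Star Q.
L ratio = 10^(0.4 |ΔM|) = 10^5.424 = 265400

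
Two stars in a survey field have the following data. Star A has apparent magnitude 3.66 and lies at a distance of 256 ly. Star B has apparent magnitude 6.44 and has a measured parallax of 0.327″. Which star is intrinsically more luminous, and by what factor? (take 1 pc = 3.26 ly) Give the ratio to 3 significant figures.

Star A: d = 256 ly / 3.26 = 78.53 pc
Star A: M = m − 5 log₁₀ d + 5 = 3.66 − 5·1.8950 + 5 = -0.815
Star B: d = 1/p = 1/0.327″ = 3.058 pc
Star B: M = m − 5 log₁₀ d + 5 = 6.44 − 5·0.4855 + 5 = 9.013
ΔM = M_A − M_B = -0.815 − (9.013) = -9.828; smaller M is more luminous → Star A.
L ratio = 10^(0.4 |ΔM|) = 10^3.931 = 8534

Star A is more luminous, by a factor of 8530.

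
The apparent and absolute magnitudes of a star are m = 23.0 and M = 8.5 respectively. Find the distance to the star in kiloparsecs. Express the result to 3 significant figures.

μ = m − M = 14.500
m − M = 5 log₁₀ d − 5
log₁₀ d = (m − M)/5 + 1 = 3.9000
d = 10^3.9000 = 7943 pc
= 7.943 kpc

d ≈ 7.94 kpc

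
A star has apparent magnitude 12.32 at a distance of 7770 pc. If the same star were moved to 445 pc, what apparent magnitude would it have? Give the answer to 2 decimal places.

m ≈ 6.11

Flux ∝ 1/d², so Δm = 5 log₁₀(d₂/d₁) = 5 log₁₀(445/7770) = -6.210
m₂ = m₁ + Δm = 12.32 + (-6.210) = 6.110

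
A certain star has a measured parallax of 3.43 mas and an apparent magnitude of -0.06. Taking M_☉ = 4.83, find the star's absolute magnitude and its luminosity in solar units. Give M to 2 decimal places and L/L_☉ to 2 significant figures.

d = 1/p = 1000/3.43 mas = 291.5 pc
M = m − 5 log₁₀ d + 5 = -0.06 − 5·2.4647 + 5 = -7.384
M − M_☉ = -7.384 − 4.83 = -12.214
L/L_☉ = 10^(−0.4 × -12.214) = 76810

M ≈ -7.38; L/L_☉ ≈ 77000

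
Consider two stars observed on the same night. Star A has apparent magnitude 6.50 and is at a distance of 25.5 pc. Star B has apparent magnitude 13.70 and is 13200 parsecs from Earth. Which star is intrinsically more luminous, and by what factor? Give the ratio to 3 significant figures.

Star A: M = m − 5 log₁₀ d + 5 = 6.50 − 5·1.4065 + 5 = 4.467
Star B: M = m − 5 log₁₀ d + 5 = 13.70 − 5·4.1206 + 5 = -1.903
ΔM = M_A − M_B = 4.467 − (-1.903) = 6.370; smaller M is more luminous → Star B.
L ratio = 10^(0.4 |ΔM|) = 10^2.548 = 353.2

Star B is more luminous, by a factor of 353.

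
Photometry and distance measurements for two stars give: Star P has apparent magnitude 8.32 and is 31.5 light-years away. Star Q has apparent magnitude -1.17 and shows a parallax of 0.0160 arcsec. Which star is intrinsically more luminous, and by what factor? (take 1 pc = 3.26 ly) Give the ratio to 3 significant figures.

Star P: d = 31.5 ly / 3.26 = 9.663 pc
Star P: M = m − 5 log₁₀ d + 5 = 8.32 − 5·0.9851 + 5 = 8.395
Star Q: d = 1/p = 1/0.0160″ = 62.50 pc
Star Q: M = m − 5 log₁₀ d + 5 = -1.17 − 5·1.7959 + 5 = -5.149
ΔM = M_P − M_Q = 8.395 − (-5.149) = 13.544; smaller M is more luminous → Star Q.
L ratio = 10^(0.4 |ΔM|) = 10^5.418 = 261600

Star Q is more luminous, by a factor of 262000.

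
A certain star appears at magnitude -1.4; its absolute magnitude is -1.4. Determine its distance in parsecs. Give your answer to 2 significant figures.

d ≈ 10 pc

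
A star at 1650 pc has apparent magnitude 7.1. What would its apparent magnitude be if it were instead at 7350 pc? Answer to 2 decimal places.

m ≈ 10.34

Flux ∝ 1/d², so Δm = 5 log₁₀(d₂/d₁) = 5 log₁₀(7350/1650) = 3.244
m₂ = m₁ + Δm = 7.1 + (3.244) = 10.344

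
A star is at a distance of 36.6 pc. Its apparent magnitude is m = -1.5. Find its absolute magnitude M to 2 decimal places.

M ≈ -4.32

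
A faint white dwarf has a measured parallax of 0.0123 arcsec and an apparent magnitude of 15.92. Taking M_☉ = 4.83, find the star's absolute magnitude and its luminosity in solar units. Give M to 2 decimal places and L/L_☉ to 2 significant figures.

d = 1/p = 1/0.0123″ = 81.30 pc
M = m − 5 log₁₀ d + 5 = 15.92 − 5·1.9101 + 5 = 11.370
M − M_☉ = 11.370 − 4.83 = 6.540
L/L_☉ = 10^(−0.4 × 6.540) = 2.422×10^-3

M ≈ 11.37; L/L_☉ ≈ 2.4×10^-3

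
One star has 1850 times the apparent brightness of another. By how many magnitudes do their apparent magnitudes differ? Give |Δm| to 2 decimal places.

Pogson: Δm = −2.5 log₁₀(ratio) = −2.5 log₁₀(1850) = −2.5 × 3.2672 = -8.168

|Δm| ≈ 8.17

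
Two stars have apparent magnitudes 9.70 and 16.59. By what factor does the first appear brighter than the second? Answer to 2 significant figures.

570

Δm = 9.70 − (16.59) = -6.89
Flux ratio = 10^(−0.4 Δm) = 10^(−0.4 × -6.89) = 10^2.756 = 570.2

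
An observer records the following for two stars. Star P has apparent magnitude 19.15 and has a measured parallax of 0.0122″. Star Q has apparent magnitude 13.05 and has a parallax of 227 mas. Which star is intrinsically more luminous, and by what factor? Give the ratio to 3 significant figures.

Star P is more luminous, by a factor of 1.26.

Star P: d = 1/p = 1/0.0122″ = 81.97 pc
Star P: M = m − 5 log₁₀ d + 5 = 19.15 − 5·1.9136 + 5 = 14.582
Star Q: p = 227 mas = 0.227″ → d = 1/p = 4.405 pc
Star Q: M = m − 5 log₁₀ d + 5 = 13.05 − 5·0.6440 + 5 = 14.830
ΔM = M_P − M_Q = 14.582 − (14.830) = -0.248; smaller M is more luminous → Star P.
L ratio = 10^(0.4 |ΔM|) = 10^0.099 = 1.257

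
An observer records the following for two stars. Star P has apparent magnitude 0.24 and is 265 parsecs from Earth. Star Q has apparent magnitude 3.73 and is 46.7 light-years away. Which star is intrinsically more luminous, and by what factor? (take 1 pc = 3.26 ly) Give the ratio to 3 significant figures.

Star P is more luminous, by a factor of 8520.

Star P: M = m − 5 log₁₀ d + 5 = 0.24 − 5·2.4232 + 5 = -6.876
Star Q: d = 46.7 ly / 3.26 = 14.33 pc
Star Q: M = m − 5 log₁₀ d + 5 = 3.73 − 5·1.1561 + 5 = 2.950
ΔM = M_P − M_Q = -6.876 − (2.950) = -9.826; smaller M is more luminous → Star P.
L ratio = 10^(0.4 |ΔM|) = 10^3.930 = 8517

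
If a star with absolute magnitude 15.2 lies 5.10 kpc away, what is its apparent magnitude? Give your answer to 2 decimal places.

d = 5.10 kpc = 5100 pc
m = M + 5 log₁₀ d − 5 = 15.2 + 5·3.7076 − 5 = 28.738

m ≈ 28.74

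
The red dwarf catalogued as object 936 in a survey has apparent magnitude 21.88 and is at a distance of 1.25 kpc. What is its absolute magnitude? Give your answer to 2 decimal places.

M ≈ 11.40

d = 1.25 kpc = 1250 pc
5 log₁₀(d/10 pc) = 5 log₁₀(1250) − 5 = 10.485
M = m − 5 log₁₀(d/10) = 21.88 − 10.485 = 11.395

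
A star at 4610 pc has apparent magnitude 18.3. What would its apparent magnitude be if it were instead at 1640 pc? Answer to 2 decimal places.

m ≈ 16.06

Flux ∝ 1/d², so Δm = 5 log₁₀(d₂/d₁) = 5 log₁₀(1640/4610) = -2.244
m₂ = m₁ + Δm = 18.3 + (-2.244) = 16.056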